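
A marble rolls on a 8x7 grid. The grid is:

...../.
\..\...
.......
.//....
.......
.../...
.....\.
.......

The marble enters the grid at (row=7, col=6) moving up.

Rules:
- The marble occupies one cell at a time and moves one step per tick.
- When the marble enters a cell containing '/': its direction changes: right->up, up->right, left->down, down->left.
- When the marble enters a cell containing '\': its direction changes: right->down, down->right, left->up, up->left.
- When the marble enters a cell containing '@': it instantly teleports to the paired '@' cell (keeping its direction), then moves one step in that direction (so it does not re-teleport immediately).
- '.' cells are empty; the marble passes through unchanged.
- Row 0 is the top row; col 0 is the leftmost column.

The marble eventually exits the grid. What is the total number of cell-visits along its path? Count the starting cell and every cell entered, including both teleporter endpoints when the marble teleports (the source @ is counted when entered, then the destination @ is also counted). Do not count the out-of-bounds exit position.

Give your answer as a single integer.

Step 1: enter (7,6), '.' pass, move up to (6,6)
Step 2: enter (6,6), '.' pass, move up to (5,6)
Step 3: enter (5,6), '.' pass, move up to (4,6)
Step 4: enter (4,6), '.' pass, move up to (3,6)
Step 5: enter (3,6), '.' pass, move up to (2,6)
Step 6: enter (2,6), '.' pass, move up to (1,6)
Step 7: enter (1,6), '.' pass, move up to (0,6)
Step 8: enter (0,6), '.' pass, move up to (-1,6)
Step 9: at (-1,6) — EXIT via top edge, pos 6
Path length (cell visits): 8

Answer: 8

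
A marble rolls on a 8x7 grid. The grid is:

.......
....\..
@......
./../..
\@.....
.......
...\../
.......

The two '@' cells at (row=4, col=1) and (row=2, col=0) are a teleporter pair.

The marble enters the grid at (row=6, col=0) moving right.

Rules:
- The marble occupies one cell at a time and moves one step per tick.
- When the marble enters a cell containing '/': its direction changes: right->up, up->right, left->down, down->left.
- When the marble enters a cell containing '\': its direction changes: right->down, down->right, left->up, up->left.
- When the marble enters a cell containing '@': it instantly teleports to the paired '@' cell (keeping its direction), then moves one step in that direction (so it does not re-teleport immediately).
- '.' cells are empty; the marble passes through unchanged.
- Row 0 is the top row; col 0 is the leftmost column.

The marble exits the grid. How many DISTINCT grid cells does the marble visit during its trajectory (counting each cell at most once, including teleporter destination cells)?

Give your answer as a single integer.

Step 1: enter (6,0), '.' pass, move right to (6,1)
Step 2: enter (6,1), '.' pass, move right to (6,2)
Step 3: enter (6,2), '.' pass, move right to (6,3)
Step 4: enter (6,3), '\' deflects right->down, move down to (7,3)
Step 5: enter (7,3), '.' pass, move down to (8,3)
Step 6: at (8,3) — EXIT via bottom edge, pos 3
Distinct cells visited: 5 (path length 5)

Answer: 5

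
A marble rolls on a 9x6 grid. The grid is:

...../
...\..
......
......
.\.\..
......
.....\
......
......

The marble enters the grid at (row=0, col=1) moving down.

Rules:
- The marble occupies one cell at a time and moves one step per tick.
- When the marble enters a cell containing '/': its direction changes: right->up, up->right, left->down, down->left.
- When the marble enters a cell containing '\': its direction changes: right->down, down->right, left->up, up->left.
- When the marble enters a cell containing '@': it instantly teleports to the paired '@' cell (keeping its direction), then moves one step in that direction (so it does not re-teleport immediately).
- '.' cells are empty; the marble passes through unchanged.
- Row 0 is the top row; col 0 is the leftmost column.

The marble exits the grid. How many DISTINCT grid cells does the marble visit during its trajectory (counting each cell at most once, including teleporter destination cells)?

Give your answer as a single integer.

Step 1: enter (0,1), '.' pass, move down to (1,1)
Step 2: enter (1,1), '.' pass, move down to (2,1)
Step 3: enter (2,1), '.' pass, move down to (3,1)
Step 4: enter (3,1), '.' pass, move down to (4,1)
Step 5: enter (4,1), '\' deflects down->right, move right to (4,2)
Step 6: enter (4,2), '.' pass, move right to (4,3)
Step 7: enter (4,3), '\' deflects right->down, move down to (5,3)
Step 8: enter (5,3), '.' pass, move down to (6,3)
Step 9: enter (6,3), '.' pass, move down to (7,3)
Step 10: enter (7,3), '.' pass, move down to (8,3)
Step 11: enter (8,3), '.' pass, move down to (9,3)
Step 12: at (9,3) — EXIT via bottom edge, pos 3
Distinct cells visited: 11 (path length 11)

Answer: 11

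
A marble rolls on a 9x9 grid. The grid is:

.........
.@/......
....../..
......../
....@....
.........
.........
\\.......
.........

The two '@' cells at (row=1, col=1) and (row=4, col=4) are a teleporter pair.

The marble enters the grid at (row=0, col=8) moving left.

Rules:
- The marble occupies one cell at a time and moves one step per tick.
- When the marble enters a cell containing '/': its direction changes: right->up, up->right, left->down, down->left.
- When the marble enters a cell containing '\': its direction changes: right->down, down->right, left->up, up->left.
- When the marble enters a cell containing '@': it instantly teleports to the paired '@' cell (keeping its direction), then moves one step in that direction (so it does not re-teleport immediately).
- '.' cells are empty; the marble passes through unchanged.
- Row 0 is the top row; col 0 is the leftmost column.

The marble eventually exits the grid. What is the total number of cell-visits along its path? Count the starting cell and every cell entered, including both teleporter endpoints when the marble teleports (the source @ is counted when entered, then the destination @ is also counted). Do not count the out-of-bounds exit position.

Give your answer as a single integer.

Answer: 9

Derivation:
Step 1: enter (0,8), '.' pass, move left to (0,7)
Step 2: enter (0,7), '.' pass, move left to (0,6)
Step 3: enter (0,6), '.' pass, move left to (0,5)
Step 4: enter (0,5), '.' pass, move left to (0,4)
Step 5: enter (0,4), '.' pass, move left to (0,3)
Step 6: enter (0,3), '.' pass, move left to (0,2)
Step 7: enter (0,2), '.' pass, move left to (0,1)
Step 8: enter (0,1), '.' pass, move left to (0,0)
Step 9: enter (0,0), '.' pass, move left to (0,-1)
Step 10: at (0,-1) — EXIT via left edge, pos 0
Path length (cell visits): 9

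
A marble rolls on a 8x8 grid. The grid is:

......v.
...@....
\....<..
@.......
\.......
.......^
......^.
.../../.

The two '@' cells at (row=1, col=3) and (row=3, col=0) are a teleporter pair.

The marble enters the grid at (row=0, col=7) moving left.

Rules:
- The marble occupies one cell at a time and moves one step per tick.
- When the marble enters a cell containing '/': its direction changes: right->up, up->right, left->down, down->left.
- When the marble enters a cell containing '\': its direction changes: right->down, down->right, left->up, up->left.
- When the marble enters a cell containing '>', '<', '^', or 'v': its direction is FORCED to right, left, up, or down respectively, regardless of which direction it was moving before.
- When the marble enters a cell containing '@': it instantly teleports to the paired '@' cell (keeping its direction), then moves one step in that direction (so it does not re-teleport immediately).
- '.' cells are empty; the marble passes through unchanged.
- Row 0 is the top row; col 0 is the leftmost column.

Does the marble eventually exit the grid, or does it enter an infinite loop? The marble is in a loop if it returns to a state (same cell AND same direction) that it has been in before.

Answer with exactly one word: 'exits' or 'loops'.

Step 1: enter (0,7), '.' pass, move left to (0,6)
Step 2: enter (0,6), 'v' forces left->down, move down to (1,6)
Step 3: enter (1,6), '.' pass, move down to (2,6)
Step 4: enter (2,6), '.' pass, move down to (3,6)
Step 5: enter (3,6), '.' pass, move down to (4,6)
Step 6: enter (4,6), '.' pass, move down to (5,6)
Step 7: enter (5,6), '.' pass, move down to (6,6)
Step 8: enter (6,6), '^' forces down->up, move up to (5,6)
Step 9: enter (5,6), '.' pass, move up to (4,6)
Step 10: enter (4,6), '.' pass, move up to (3,6)
Step 11: enter (3,6), '.' pass, move up to (2,6)
Step 12: enter (2,6), '.' pass, move up to (1,6)
Step 13: enter (1,6), '.' pass, move up to (0,6)
Step 14: enter (0,6), 'v' forces up->down, move down to (1,6)
Step 15: at (1,6) dir=down — LOOP DETECTED (seen before)

Answer: loops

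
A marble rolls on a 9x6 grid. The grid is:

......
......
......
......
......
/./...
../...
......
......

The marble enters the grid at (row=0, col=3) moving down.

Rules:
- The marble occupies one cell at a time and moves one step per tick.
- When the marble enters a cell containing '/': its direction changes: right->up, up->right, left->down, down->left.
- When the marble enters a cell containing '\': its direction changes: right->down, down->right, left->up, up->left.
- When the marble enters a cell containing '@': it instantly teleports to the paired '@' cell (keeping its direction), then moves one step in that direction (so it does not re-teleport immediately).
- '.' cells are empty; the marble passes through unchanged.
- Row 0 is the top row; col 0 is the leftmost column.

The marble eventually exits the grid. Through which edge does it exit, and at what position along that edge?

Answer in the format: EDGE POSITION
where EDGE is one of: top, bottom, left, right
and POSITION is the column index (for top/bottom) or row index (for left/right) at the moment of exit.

Answer: bottom 3

Derivation:
Step 1: enter (0,3), '.' pass, move down to (1,3)
Step 2: enter (1,3), '.' pass, move down to (2,3)
Step 3: enter (2,3), '.' pass, move down to (3,3)
Step 4: enter (3,3), '.' pass, move down to (4,3)
Step 5: enter (4,3), '.' pass, move down to (5,3)
Step 6: enter (5,3), '.' pass, move down to (6,3)
Step 7: enter (6,3), '.' pass, move down to (7,3)
Step 8: enter (7,3), '.' pass, move down to (8,3)
Step 9: enter (8,3), '.' pass, move down to (9,3)
Step 10: at (9,3) — EXIT via bottom edge, pos 3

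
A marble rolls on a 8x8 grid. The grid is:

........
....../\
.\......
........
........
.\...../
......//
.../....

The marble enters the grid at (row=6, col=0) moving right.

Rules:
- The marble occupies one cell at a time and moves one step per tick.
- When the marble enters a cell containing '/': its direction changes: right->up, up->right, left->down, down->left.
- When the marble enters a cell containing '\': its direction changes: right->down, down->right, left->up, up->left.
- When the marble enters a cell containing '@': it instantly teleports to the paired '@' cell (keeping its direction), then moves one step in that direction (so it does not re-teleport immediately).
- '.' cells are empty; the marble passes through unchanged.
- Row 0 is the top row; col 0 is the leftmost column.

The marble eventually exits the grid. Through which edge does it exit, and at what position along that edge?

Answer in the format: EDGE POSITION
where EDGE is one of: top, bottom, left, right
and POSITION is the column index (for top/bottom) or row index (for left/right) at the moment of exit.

Step 1: enter (6,0), '.' pass, move right to (6,1)
Step 2: enter (6,1), '.' pass, move right to (6,2)
Step 3: enter (6,2), '.' pass, move right to (6,3)
Step 4: enter (6,3), '.' pass, move right to (6,4)
Step 5: enter (6,4), '.' pass, move right to (6,5)
Step 6: enter (6,5), '.' pass, move right to (6,6)
Step 7: enter (6,6), '/' deflects right->up, move up to (5,6)
Step 8: enter (5,6), '.' pass, move up to (4,6)
Step 9: enter (4,6), '.' pass, move up to (3,6)
Step 10: enter (3,6), '.' pass, move up to (2,6)
Step 11: enter (2,6), '.' pass, move up to (1,6)
Step 12: enter (1,6), '/' deflects up->right, move right to (1,7)
Step 13: enter (1,7), '\' deflects right->down, move down to (2,7)
Step 14: enter (2,7), '.' pass, move down to (3,7)
Step 15: enter (3,7), '.' pass, move down to (4,7)
Step 16: enter (4,7), '.' pass, move down to (5,7)
Step 17: enter (5,7), '/' deflects down->left, move left to (5,6)
Step 18: enter (5,6), '.' pass, move left to (5,5)
Step 19: enter (5,5), '.' pass, move left to (5,4)
Step 20: enter (5,4), '.' pass, move left to (5,3)
Step 21: enter (5,3), '.' pass, move left to (5,2)
Step 22: enter (5,2), '.' pass, move left to (5,1)
Step 23: enter (5,1), '\' deflects left->up, move up to (4,1)
Step 24: enter (4,1), '.' pass, move up to (3,1)
Step 25: enter (3,1), '.' pass, move up to (2,1)
Step 26: enter (2,1), '\' deflects up->left, move left to (2,0)
Step 27: enter (2,0), '.' pass, move left to (2,-1)
Step 28: at (2,-1) — EXIT via left edge, pos 2

Answer: left 2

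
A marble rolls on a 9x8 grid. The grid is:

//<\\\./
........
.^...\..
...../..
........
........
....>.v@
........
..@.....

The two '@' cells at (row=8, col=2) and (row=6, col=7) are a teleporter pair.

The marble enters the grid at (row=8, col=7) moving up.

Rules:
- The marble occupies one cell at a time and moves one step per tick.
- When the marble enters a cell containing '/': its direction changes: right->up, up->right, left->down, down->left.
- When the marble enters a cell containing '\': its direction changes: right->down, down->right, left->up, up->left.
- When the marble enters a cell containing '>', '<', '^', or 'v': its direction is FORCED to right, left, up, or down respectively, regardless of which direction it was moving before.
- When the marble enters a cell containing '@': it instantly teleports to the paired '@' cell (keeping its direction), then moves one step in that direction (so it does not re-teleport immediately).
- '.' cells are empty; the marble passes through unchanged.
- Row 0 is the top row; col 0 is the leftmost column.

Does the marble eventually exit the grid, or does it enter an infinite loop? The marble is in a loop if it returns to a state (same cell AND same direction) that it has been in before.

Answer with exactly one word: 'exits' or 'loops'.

Answer: loops

Derivation:
Step 1: enter (8,7), '.' pass, move up to (7,7)
Step 2: enter (7,7), '.' pass, move up to (6,7)
Step 3: enter (6,7), '@' teleport (6,7)->(8,2), also enter (8,2), move up to (7,2)
Step 4: enter (7,2), '.' pass, move up to (6,2)
Step 5: enter (6,2), '.' pass, move up to (5,2)
Step 6: enter (5,2), '.' pass, move up to (4,2)
Step 7: enter (4,2), '.' pass, move up to (3,2)
Step 8: enter (3,2), '.' pass, move up to (2,2)
Step 9: enter (2,2), '.' pass, move up to (1,2)
Step 10: enter (1,2), '.' pass, move up to (0,2)
Step 11: enter (0,2), '<' forces up->left, move left to (0,1)
Step 12: enter (0,1), '/' deflects left->down, move down to (1,1)
Step 13: enter (1,1), '.' pass, move down to (2,1)
Step 14: enter (2,1), '^' forces down->up, move up to (1,1)
Step 15: enter (1,1), '.' pass, move up to (0,1)
Step 16: enter (0,1), '/' deflects up->right, move right to (0,2)
Step 17: enter (0,2), '<' forces right->left, move left to (0,1)
Step 18: at (0,1) dir=left — LOOP DETECTED (seen before)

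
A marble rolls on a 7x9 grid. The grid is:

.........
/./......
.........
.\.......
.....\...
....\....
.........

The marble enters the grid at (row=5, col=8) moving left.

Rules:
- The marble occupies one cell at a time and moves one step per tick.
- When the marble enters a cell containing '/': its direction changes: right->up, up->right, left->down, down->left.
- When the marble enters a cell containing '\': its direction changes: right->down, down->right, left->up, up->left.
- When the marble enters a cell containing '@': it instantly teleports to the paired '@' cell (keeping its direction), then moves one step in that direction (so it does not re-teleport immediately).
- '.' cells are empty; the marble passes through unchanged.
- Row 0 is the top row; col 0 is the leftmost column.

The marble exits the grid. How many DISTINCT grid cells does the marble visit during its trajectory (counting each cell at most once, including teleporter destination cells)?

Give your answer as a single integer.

Step 1: enter (5,8), '.' pass, move left to (5,7)
Step 2: enter (5,7), '.' pass, move left to (5,6)
Step 3: enter (5,6), '.' pass, move left to (5,5)
Step 4: enter (5,5), '.' pass, move left to (5,4)
Step 5: enter (5,4), '\' deflects left->up, move up to (4,4)
Step 6: enter (4,4), '.' pass, move up to (3,4)
Step 7: enter (3,4), '.' pass, move up to (2,4)
Step 8: enter (2,4), '.' pass, move up to (1,4)
Step 9: enter (1,4), '.' pass, move up to (0,4)
Step 10: enter (0,4), '.' pass, move up to (-1,4)
Step 11: at (-1,4) — EXIT via top edge, pos 4
Distinct cells visited: 10 (path length 10)

Answer: 10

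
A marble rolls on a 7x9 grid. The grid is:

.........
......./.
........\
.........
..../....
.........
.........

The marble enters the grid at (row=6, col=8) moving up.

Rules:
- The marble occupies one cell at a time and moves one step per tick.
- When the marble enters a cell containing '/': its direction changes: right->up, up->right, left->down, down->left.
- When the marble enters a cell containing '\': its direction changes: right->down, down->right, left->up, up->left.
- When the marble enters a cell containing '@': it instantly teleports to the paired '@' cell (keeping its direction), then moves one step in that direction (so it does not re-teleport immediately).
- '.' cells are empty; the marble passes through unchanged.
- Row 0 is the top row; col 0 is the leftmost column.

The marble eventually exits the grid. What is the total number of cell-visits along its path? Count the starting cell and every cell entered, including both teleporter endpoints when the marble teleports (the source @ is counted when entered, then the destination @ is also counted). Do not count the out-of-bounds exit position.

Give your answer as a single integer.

Step 1: enter (6,8), '.' pass, move up to (5,8)
Step 2: enter (5,8), '.' pass, move up to (4,8)
Step 3: enter (4,8), '.' pass, move up to (3,8)
Step 4: enter (3,8), '.' pass, move up to (2,8)
Step 5: enter (2,8), '\' deflects up->left, move left to (2,7)
Step 6: enter (2,7), '.' pass, move left to (2,6)
Step 7: enter (2,6), '.' pass, move left to (2,5)
Step 8: enter (2,5), '.' pass, move left to (2,4)
Step 9: enter (2,4), '.' pass, move left to (2,3)
Step 10: enter (2,3), '.' pass, move left to (2,2)
Step 11: enter (2,2), '.' pass, move left to (2,1)
Step 12: enter (2,1), '.' pass, move left to (2,0)
Step 13: enter (2,0), '.' pass, move left to (2,-1)
Step 14: at (2,-1) — EXIT via left edge, pos 2
Path length (cell visits): 13

Answer: 13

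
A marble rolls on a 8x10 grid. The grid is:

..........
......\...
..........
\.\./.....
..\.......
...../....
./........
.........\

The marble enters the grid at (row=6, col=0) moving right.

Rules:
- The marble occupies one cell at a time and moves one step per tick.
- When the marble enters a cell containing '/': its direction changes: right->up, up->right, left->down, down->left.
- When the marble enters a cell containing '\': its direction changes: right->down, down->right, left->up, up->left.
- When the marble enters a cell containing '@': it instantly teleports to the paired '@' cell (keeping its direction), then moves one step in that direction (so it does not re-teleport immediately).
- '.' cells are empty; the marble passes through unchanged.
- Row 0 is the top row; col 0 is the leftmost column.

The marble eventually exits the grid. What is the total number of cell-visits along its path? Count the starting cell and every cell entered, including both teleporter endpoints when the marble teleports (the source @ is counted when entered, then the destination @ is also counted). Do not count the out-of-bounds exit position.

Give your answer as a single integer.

Answer: 8

Derivation:
Step 1: enter (6,0), '.' pass, move right to (6,1)
Step 2: enter (6,1), '/' deflects right->up, move up to (5,1)
Step 3: enter (5,1), '.' pass, move up to (4,1)
Step 4: enter (4,1), '.' pass, move up to (3,1)
Step 5: enter (3,1), '.' pass, move up to (2,1)
Step 6: enter (2,1), '.' pass, move up to (1,1)
Step 7: enter (1,1), '.' pass, move up to (0,1)
Step 8: enter (0,1), '.' pass, move up to (-1,1)
Step 9: at (-1,1) — EXIT via top edge, pos 1
Path length (cell visits): 8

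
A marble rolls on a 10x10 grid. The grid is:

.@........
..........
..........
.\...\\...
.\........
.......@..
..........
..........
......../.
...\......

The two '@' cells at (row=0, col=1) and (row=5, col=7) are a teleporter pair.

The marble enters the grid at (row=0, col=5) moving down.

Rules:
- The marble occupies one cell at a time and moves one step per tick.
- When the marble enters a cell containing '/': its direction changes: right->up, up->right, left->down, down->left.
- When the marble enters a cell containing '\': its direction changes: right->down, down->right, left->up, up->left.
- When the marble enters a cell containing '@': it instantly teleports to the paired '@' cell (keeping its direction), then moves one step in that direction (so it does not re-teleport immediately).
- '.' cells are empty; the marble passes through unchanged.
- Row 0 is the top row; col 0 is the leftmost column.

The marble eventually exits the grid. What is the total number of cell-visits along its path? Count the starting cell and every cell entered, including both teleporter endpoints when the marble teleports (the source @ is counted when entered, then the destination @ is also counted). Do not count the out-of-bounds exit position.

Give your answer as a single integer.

Answer: 11

Derivation:
Step 1: enter (0,5), '.' pass, move down to (1,5)
Step 2: enter (1,5), '.' pass, move down to (2,5)
Step 3: enter (2,5), '.' pass, move down to (3,5)
Step 4: enter (3,5), '\' deflects down->right, move right to (3,6)
Step 5: enter (3,6), '\' deflects right->down, move down to (4,6)
Step 6: enter (4,6), '.' pass, move down to (5,6)
Step 7: enter (5,6), '.' pass, move down to (6,6)
Step 8: enter (6,6), '.' pass, move down to (7,6)
Step 9: enter (7,6), '.' pass, move down to (8,6)
Step 10: enter (8,6), '.' pass, move down to (9,6)
Step 11: enter (9,6), '.' pass, move down to (10,6)
Step 12: at (10,6) — EXIT via bottom edge, pos 6
Path length (cell visits): 11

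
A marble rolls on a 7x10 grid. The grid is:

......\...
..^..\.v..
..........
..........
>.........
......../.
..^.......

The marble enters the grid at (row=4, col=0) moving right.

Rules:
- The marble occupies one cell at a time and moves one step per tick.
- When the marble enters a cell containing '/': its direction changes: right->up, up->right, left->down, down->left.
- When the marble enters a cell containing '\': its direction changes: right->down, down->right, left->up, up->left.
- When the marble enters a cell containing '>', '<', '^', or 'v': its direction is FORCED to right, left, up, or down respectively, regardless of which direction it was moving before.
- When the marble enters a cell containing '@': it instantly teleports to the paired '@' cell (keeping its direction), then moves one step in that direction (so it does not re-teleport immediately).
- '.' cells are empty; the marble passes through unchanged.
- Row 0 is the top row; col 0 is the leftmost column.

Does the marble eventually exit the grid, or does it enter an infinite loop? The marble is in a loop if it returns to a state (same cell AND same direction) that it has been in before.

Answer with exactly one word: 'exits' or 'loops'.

Answer: exits

Derivation:
Step 1: enter (4,0), '>' forces right->right, move right to (4,1)
Step 2: enter (4,1), '.' pass, move right to (4,2)
Step 3: enter (4,2), '.' pass, move right to (4,3)
Step 4: enter (4,3), '.' pass, move right to (4,4)
Step 5: enter (4,4), '.' pass, move right to (4,5)
Step 6: enter (4,5), '.' pass, move right to (4,6)
Step 7: enter (4,6), '.' pass, move right to (4,7)
Step 8: enter (4,7), '.' pass, move right to (4,8)
Step 9: enter (4,8), '.' pass, move right to (4,9)
Step 10: enter (4,9), '.' pass, move right to (4,10)
Step 11: at (4,10) — EXIT via right edge, pos 4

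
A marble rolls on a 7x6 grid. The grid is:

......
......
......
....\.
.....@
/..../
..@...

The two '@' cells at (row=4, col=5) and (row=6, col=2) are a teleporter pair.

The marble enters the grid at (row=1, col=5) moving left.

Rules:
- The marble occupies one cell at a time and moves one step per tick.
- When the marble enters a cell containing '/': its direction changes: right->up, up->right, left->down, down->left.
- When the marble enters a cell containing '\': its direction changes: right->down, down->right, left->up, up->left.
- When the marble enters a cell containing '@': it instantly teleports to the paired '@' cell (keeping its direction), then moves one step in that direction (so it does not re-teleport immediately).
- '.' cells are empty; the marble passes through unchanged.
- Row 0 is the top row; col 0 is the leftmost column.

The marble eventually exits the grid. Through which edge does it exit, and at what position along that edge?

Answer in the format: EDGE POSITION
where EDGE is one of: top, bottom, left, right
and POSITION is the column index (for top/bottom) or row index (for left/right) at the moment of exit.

Step 1: enter (1,5), '.' pass, move left to (1,4)
Step 2: enter (1,4), '.' pass, move left to (1,3)
Step 3: enter (1,3), '.' pass, move left to (1,2)
Step 4: enter (1,2), '.' pass, move left to (1,1)
Step 5: enter (1,1), '.' pass, move left to (1,0)
Step 6: enter (1,0), '.' pass, move left to (1,-1)
Step 7: at (1,-1) — EXIT via left edge, pos 1

Answer: left 1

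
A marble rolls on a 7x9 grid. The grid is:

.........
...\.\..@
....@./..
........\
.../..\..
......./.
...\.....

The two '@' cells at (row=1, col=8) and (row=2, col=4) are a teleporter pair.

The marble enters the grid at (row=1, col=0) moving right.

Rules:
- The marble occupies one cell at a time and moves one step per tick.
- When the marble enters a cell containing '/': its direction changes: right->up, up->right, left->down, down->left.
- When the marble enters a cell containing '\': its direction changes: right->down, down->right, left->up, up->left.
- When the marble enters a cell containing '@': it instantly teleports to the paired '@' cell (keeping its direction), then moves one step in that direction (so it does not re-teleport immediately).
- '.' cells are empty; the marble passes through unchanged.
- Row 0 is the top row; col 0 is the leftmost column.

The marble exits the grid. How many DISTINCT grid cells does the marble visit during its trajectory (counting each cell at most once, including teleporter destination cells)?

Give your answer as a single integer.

Step 1: enter (1,0), '.' pass, move right to (1,1)
Step 2: enter (1,1), '.' pass, move right to (1,2)
Step 3: enter (1,2), '.' pass, move right to (1,3)
Step 4: enter (1,3), '\' deflects right->down, move down to (2,3)
Step 5: enter (2,3), '.' pass, move down to (3,3)
Step 6: enter (3,3), '.' pass, move down to (4,3)
Step 7: enter (4,3), '/' deflects down->left, move left to (4,2)
Step 8: enter (4,2), '.' pass, move left to (4,1)
Step 9: enter (4,1), '.' pass, move left to (4,0)
Step 10: enter (4,0), '.' pass, move left to (4,-1)
Step 11: at (4,-1) — EXIT via left edge, pos 4
Distinct cells visited: 10 (path length 10)

Answer: 10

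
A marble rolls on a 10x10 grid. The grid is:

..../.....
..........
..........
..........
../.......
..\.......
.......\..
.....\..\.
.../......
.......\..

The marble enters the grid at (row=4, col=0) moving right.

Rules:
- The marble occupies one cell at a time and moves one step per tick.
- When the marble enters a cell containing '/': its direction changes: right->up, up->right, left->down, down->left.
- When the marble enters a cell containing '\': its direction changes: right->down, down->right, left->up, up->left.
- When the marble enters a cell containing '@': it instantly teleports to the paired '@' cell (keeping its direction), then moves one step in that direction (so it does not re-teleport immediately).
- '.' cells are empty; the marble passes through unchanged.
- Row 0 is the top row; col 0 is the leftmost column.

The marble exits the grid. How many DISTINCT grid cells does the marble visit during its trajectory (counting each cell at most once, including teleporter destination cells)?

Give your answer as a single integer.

Answer: 7

Derivation:
Step 1: enter (4,0), '.' pass, move right to (4,1)
Step 2: enter (4,1), '.' pass, move right to (4,2)
Step 3: enter (4,2), '/' deflects right->up, move up to (3,2)
Step 4: enter (3,2), '.' pass, move up to (2,2)
Step 5: enter (2,2), '.' pass, move up to (1,2)
Step 6: enter (1,2), '.' pass, move up to (0,2)
Step 7: enter (0,2), '.' pass, move up to (-1,2)
Step 8: at (-1,2) — EXIT via top edge, pos 2
Distinct cells visited: 7 (path length 7)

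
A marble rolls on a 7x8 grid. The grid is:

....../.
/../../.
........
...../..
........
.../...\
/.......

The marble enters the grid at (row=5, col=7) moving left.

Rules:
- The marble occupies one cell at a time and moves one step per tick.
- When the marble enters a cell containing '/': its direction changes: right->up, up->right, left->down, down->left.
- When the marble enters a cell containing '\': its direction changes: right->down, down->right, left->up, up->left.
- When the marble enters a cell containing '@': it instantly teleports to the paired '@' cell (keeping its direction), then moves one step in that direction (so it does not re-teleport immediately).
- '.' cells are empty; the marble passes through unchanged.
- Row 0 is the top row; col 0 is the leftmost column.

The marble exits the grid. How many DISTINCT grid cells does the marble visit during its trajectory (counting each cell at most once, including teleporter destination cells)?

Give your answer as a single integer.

Answer: 6

Derivation:
Step 1: enter (5,7), '\' deflects left->up, move up to (4,7)
Step 2: enter (4,7), '.' pass, move up to (3,7)
Step 3: enter (3,7), '.' pass, move up to (2,7)
Step 4: enter (2,7), '.' pass, move up to (1,7)
Step 5: enter (1,7), '.' pass, move up to (0,7)
Step 6: enter (0,7), '.' pass, move up to (-1,7)
Step 7: at (-1,7) — EXIT via top edge, pos 7
Distinct cells visited: 6 (path length 6)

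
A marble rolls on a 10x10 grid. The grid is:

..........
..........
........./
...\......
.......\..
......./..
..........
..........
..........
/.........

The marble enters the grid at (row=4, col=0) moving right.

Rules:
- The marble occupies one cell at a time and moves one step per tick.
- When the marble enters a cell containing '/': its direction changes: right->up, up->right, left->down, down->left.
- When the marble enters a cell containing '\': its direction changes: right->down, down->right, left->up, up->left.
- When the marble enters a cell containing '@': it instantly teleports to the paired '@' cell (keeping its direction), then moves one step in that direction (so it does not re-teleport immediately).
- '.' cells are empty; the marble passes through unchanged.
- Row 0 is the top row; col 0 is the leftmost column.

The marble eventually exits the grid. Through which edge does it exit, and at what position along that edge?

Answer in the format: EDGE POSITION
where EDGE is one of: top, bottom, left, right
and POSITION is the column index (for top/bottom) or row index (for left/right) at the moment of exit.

Step 1: enter (4,0), '.' pass, move right to (4,1)
Step 2: enter (4,1), '.' pass, move right to (4,2)
Step 3: enter (4,2), '.' pass, move right to (4,3)
Step 4: enter (4,3), '.' pass, move right to (4,4)
Step 5: enter (4,4), '.' pass, move right to (4,5)
Step 6: enter (4,5), '.' pass, move right to (4,6)
Step 7: enter (4,6), '.' pass, move right to (4,7)
Step 8: enter (4,7), '\' deflects right->down, move down to (5,7)
Step 9: enter (5,7), '/' deflects down->left, move left to (5,6)
Step 10: enter (5,6), '.' pass, move left to (5,5)
Step 11: enter (5,5), '.' pass, move left to (5,4)
Step 12: enter (5,4), '.' pass, move left to (5,3)
Step 13: enter (5,3), '.' pass, move left to (5,2)
Step 14: enter (5,2), '.' pass, move left to (5,1)
Step 15: enter (5,1), '.' pass, move left to (5,0)
Step 16: enter (5,0), '.' pass, move left to (5,-1)
Step 17: at (5,-1) — EXIT via left edge, pos 5

Answer: left 5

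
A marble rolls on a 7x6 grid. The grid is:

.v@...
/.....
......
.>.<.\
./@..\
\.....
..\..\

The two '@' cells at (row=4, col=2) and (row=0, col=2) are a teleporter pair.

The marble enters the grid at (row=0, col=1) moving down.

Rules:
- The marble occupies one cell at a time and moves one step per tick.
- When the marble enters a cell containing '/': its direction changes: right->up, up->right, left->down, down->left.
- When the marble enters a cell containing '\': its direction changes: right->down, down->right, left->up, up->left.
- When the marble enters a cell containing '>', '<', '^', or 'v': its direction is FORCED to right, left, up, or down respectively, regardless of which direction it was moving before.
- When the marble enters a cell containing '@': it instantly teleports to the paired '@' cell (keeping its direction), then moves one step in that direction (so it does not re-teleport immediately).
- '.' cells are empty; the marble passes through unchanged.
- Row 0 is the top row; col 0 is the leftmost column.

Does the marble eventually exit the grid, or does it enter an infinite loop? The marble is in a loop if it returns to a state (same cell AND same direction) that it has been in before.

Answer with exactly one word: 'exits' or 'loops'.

Step 1: enter (0,1), 'v' forces down->down, move down to (1,1)
Step 2: enter (1,1), '.' pass, move down to (2,1)
Step 3: enter (2,1), '.' pass, move down to (3,1)
Step 4: enter (3,1), '>' forces down->right, move right to (3,2)
Step 5: enter (3,2), '.' pass, move right to (3,3)
Step 6: enter (3,3), '<' forces right->left, move left to (3,2)
Step 7: enter (3,2), '.' pass, move left to (3,1)
Step 8: enter (3,1), '>' forces left->right, move right to (3,2)
Step 9: at (3,2) dir=right — LOOP DETECTED (seen before)

Answer: loops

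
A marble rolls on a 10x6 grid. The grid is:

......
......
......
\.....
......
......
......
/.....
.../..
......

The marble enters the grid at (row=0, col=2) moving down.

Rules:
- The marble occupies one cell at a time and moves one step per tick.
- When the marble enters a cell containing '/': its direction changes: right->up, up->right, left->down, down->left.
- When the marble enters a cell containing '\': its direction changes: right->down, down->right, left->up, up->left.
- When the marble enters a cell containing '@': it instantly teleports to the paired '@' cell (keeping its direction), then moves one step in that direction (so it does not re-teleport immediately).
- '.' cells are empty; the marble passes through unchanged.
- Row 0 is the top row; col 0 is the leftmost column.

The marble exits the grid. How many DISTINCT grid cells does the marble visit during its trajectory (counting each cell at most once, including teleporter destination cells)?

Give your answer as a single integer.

Step 1: enter (0,2), '.' pass, move down to (1,2)
Step 2: enter (1,2), '.' pass, move down to (2,2)
Step 3: enter (2,2), '.' pass, move down to (3,2)
Step 4: enter (3,2), '.' pass, move down to (4,2)
Step 5: enter (4,2), '.' pass, move down to (5,2)
Step 6: enter (5,2), '.' pass, move down to (6,2)
Step 7: enter (6,2), '.' pass, move down to (7,2)
Step 8: enter (7,2), '.' pass, move down to (8,2)
Step 9: enter (8,2), '.' pass, move down to (9,2)
Step 10: enter (9,2), '.' pass, move down to (10,2)
Step 11: at (10,2) — EXIT via bottom edge, pos 2
Distinct cells visited: 10 (path length 10)

Answer: 10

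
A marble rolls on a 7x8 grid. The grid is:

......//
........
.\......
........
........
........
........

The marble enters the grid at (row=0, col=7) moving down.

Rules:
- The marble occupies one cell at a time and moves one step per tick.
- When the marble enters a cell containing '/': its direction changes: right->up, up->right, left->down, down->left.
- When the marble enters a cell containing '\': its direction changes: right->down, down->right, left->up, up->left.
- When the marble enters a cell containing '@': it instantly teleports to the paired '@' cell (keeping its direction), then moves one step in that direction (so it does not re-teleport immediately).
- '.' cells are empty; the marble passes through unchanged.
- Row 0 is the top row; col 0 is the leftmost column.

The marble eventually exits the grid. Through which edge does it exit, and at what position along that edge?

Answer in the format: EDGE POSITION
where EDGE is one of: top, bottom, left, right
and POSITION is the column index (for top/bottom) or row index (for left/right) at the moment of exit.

Answer: bottom 6

Derivation:
Step 1: enter (0,7), '/' deflects down->left, move left to (0,6)
Step 2: enter (0,6), '/' deflects left->down, move down to (1,6)
Step 3: enter (1,6), '.' pass, move down to (2,6)
Step 4: enter (2,6), '.' pass, move down to (3,6)
Step 5: enter (3,6), '.' pass, move down to (4,6)
Step 6: enter (4,6), '.' pass, move down to (5,6)
Step 7: enter (5,6), '.' pass, move down to (6,6)
Step 8: enter (6,6), '.' pass, move down to (7,6)
Step 9: at (7,6) — EXIT via bottom edge, pos 6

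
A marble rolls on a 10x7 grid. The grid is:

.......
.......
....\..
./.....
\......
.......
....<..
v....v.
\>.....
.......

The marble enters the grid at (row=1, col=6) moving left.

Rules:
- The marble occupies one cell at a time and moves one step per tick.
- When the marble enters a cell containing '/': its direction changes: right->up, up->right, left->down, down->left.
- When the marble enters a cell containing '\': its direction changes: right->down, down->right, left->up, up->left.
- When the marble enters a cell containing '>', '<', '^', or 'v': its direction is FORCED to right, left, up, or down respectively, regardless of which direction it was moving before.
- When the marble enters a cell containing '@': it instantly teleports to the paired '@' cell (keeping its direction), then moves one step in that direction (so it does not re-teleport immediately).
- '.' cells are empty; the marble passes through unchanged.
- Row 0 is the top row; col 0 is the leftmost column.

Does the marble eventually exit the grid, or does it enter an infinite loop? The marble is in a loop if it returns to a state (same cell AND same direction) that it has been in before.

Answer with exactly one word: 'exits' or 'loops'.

Answer: exits

Derivation:
Step 1: enter (1,6), '.' pass, move left to (1,5)
Step 2: enter (1,5), '.' pass, move left to (1,4)
Step 3: enter (1,4), '.' pass, move left to (1,3)
Step 4: enter (1,3), '.' pass, move left to (1,2)
Step 5: enter (1,2), '.' pass, move left to (1,1)
Step 6: enter (1,1), '.' pass, move left to (1,0)
Step 7: enter (1,0), '.' pass, move left to (1,-1)
Step 8: at (1,-1) — EXIT via left edge, pos 1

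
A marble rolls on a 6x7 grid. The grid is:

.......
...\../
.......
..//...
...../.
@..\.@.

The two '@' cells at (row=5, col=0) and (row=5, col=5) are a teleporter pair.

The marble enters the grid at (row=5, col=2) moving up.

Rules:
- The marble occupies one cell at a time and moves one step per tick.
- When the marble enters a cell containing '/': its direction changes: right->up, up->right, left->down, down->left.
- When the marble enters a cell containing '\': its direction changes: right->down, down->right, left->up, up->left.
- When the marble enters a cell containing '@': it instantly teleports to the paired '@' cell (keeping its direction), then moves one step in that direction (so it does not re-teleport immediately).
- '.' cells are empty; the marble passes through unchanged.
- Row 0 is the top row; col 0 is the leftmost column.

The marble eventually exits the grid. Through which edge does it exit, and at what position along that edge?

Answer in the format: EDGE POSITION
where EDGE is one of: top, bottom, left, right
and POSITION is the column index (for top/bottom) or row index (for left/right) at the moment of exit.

Step 1: enter (5,2), '.' pass, move up to (4,2)
Step 2: enter (4,2), '.' pass, move up to (3,2)
Step 3: enter (3,2), '/' deflects up->right, move right to (3,3)
Step 4: enter (3,3), '/' deflects right->up, move up to (2,3)
Step 5: enter (2,3), '.' pass, move up to (1,3)
Step 6: enter (1,3), '\' deflects up->left, move left to (1,2)
Step 7: enter (1,2), '.' pass, move left to (1,1)
Step 8: enter (1,1), '.' pass, move left to (1,0)
Step 9: enter (1,0), '.' pass, move left to (1,-1)
Step 10: at (1,-1) — EXIT via left edge, pos 1

Answer: left 1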